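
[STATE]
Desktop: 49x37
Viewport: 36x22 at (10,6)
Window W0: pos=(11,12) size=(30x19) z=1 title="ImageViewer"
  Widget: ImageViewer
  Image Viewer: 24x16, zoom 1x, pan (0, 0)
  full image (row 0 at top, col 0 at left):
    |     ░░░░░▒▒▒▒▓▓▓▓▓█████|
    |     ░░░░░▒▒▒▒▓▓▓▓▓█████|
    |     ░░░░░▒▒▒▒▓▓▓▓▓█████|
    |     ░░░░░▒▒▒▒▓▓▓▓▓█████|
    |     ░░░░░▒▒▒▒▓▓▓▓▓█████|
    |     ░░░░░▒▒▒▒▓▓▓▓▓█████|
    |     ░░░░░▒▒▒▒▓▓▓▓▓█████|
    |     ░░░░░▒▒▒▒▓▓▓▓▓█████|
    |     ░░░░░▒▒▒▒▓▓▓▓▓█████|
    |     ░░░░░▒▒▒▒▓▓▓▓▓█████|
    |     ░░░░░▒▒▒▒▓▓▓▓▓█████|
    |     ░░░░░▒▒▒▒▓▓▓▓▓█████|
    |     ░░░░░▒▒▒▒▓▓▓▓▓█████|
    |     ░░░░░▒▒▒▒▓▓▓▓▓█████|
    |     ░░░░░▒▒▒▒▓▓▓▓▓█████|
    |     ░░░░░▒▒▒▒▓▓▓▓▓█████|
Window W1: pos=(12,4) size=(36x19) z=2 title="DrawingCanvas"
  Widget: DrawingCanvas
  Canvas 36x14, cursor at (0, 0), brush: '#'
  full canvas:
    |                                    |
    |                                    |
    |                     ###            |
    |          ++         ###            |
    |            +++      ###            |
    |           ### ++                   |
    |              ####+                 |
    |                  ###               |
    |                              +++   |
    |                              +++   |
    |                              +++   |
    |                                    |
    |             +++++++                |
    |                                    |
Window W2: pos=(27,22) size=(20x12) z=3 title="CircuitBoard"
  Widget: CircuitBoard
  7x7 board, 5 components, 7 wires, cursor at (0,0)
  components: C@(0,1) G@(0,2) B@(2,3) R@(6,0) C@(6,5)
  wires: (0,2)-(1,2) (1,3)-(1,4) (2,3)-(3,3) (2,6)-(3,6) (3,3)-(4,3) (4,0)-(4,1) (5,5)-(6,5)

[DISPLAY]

  ┠─────────────────────────────────
  ┃+                                
  ┃                                 
  ┃                     ###         
  ┃          ++         ###         
  ┃            +++      ###         
 ┏┃           ### ++                
 ┃┃              ####+              
 ┠┃                  ###            
 ┃┃                              +++
 ┃┃                              +++
 ┃┃                              +++
 ┃┃                                 
 ┃┃             +++++++             
 ┃┃                                 
 ┃┃                                 
 ┃┗━━━━━━━━━━━━━━┏━━━━━━━━━━━━━━━━━━
 ┃     ░░░░░▒▒▒▒▓┃ CircuitBoard     
 ┃     ░░░░░▒▒▒▒▓┠──────────────────
 ┃     ░░░░░▒▒▒▒▓┃   0 1 2 3 4 5 6  
 ┃     ░░░░░▒▒▒▒▓┃0  [.]  C   G     
 ┃     ░░░░░▒▒▒▒▓┃            │     


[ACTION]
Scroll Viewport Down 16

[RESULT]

 ┃┃                              +++
 ┃┃                              +++
 ┃┃                              +++
 ┃┃                                 
 ┃┃             +++++++             
 ┃┃                                 
 ┃┃                                 
 ┃┗━━━━━━━━━━━━━━┏━━━━━━━━━━━━━━━━━━
 ┃     ░░░░░▒▒▒▒▓┃ CircuitBoard     
 ┃     ░░░░░▒▒▒▒▓┠──────────────────
 ┃     ░░░░░▒▒▒▒▓┃   0 1 2 3 4 5 6  
 ┃     ░░░░░▒▒▒▒▓┃0  [.]  C   G     
 ┃     ░░░░░▒▒▒▒▓┃            │     
 ┃     ░░░░░▒▒▒▒▓┃1           ·   · 
 ┃     ░░░░░▒▒▒▒▓┃                  
 ┗━━━━━━━━━━━━━━━┃2               B 
                 ┃                │ 
                 ┃3               · 
                 ┗━━━━━━━━━━━━━━━━━━
                                    
                                    
                                    


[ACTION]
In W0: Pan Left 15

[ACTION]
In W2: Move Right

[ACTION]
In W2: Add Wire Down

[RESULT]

 ┃┃                              +++
 ┃┃                              +++
 ┃┃                              +++
 ┃┃                                 
 ┃┃             +++++++             
 ┃┃                                 
 ┃┃                                 
 ┃┗━━━━━━━━━━━━━━┏━━━━━━━━━━━━━━━━━━
 ┃     ░░░░░▒▒▒▒▓┃ CircuitBoard     
 ┃     ░░░░░▒▒▒▒▓┠──────────────────
 ┃     ░░░░░▒▒▒▒▓┃   0 1 2 3 4 5 6  
 ┃     ░░░░░▒▒▒▒▓┃0      [C]  G     
 ┃     ░░░░░▒▒▒▒▓┃        │   │     
 ┃     ░░░░░▒▒▒▒▓┃1       ·   ·   · 
 ┃     ░░░░░▒▒▒▒▓┃                  
 ┗━━━━━━━━━━━━━━━┃2               B 
                 ┃                │ 
                 ┃3               · 
                 ┗━━━━━━━━━━━━━━━━━━
                                    
                                    
                                    


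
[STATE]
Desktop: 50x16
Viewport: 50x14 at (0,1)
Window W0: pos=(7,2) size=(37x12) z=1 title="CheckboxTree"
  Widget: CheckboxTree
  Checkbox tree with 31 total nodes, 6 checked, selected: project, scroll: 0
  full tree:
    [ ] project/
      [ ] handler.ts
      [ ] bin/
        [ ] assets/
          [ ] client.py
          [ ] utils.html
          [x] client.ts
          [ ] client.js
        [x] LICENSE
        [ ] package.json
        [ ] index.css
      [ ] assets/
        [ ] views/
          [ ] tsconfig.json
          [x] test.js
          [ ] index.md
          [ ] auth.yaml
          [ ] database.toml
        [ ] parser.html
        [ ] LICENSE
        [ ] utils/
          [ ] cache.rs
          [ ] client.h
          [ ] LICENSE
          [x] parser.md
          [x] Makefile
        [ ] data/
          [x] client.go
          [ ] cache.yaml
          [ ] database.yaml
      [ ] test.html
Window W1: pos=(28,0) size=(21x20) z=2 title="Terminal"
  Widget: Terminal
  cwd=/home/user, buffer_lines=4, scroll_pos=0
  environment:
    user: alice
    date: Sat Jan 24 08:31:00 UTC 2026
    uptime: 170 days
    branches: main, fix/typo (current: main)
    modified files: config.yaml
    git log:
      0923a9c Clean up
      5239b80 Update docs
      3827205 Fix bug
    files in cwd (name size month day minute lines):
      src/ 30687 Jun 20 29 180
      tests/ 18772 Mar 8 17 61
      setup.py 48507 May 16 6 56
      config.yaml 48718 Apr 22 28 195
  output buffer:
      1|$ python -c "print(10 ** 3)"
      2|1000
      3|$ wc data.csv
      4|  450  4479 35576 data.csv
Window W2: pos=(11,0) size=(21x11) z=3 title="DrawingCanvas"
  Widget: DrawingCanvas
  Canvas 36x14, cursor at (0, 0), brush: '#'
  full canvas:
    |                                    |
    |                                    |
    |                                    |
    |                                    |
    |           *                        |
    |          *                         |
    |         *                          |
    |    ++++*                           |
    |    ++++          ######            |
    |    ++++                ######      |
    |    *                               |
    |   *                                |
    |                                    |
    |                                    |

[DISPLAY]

           ┃ DrawingCanvas     ┃rminal          ┃ 
       ┏━━━┠───────────────────┨────────────────┨ 
       ┃ Ch┃+                  ┃ython -c "print(┃ 
       ┠───┃                   ┃0               ┃ 
       ┃>[-┃                   ┃c data.csv      ┃ 
       ┃   ┃                   ┃50  4479 35576 d┃ 
       ┃   ┃           *       ┃                ┃ 
       ┃   ┃          *        ┃                ┃ 
       ┃   ┃         *         ┃                ┃ 
       ┃   ┗━━━━━━━━━━━━━━━━━━━┛                ┃ 
       ┃       [x] client.ts┃                   ┃ 
       ┃       [ ] client.js┃                   ┃ 
       ┗━━━━━━━━━━━━━━━━━━━━┃                   ┃ 
                            ┃                   ┃ 


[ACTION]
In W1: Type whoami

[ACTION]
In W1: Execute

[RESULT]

           ┃ DrawingCanvas     ┃rminal          ┃ 
       ┏━━━┠───────────────────┨────────────────┨ 
       ┃ Ch┃+                  ┃ython -c "print(┃ 
       ┠───┃                   ┃0               ┃ 
       ┃>[-┃                   ┃c data.csv      ┃ 
       ┃   ┃                   ┃50  4479 35576 d┃ 
       ┃   ┃           *       ┃hoami           ┃ 
       ┃   ┃          *        ┃ce              ┃ 
       ┃   ┃         *         ┃                ┃ 
       ┃   ┗━━━━━━━━━━━━━━━━━━━┛                ┃ 
       ┃       [x] client.ts┃                   ┃ 
       ┃       [ ] client.js┃                   ┃ 
       ┗━━━━━━━━━━━━━━━━━━━━┃                   ┃ 
                            ┃                   ┃ 


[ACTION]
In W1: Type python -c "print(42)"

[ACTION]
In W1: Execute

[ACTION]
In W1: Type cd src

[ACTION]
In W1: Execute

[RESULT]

           ┃ DrawingCanvas     ┃rminal          ┃ 
       ┏━━━┠───────────────────┨────────────────┨ 
       ┃ Ch┃+                  ┃ython -c "print(┃ 
       ┠───┃                   ┃0               ┃ 
       ┃>[-┃                   ┃c data.csv      ┃ 
       ┃   ┃                   ┃50  4479 35576 d┃ 
       ┃   ┃           *       ┃hoami           ┃ 
       ┃   ┃          *        ┃ce              ┃ 
       ┃   ┃         *         ┃ython -c "print(┃ 
       ┃   ┗━━━━━━━━━━━━━━━━━━━┛                ┃ 
       ┃       [x] client.ts┃$ cd src           ┃ 
       ┃       [ ] client.js┃                   ┃ 
       ┗━━━━━━━━━━━━━━━━━━━━┃$ █                ┃ 
                            ┃                   ┃ 


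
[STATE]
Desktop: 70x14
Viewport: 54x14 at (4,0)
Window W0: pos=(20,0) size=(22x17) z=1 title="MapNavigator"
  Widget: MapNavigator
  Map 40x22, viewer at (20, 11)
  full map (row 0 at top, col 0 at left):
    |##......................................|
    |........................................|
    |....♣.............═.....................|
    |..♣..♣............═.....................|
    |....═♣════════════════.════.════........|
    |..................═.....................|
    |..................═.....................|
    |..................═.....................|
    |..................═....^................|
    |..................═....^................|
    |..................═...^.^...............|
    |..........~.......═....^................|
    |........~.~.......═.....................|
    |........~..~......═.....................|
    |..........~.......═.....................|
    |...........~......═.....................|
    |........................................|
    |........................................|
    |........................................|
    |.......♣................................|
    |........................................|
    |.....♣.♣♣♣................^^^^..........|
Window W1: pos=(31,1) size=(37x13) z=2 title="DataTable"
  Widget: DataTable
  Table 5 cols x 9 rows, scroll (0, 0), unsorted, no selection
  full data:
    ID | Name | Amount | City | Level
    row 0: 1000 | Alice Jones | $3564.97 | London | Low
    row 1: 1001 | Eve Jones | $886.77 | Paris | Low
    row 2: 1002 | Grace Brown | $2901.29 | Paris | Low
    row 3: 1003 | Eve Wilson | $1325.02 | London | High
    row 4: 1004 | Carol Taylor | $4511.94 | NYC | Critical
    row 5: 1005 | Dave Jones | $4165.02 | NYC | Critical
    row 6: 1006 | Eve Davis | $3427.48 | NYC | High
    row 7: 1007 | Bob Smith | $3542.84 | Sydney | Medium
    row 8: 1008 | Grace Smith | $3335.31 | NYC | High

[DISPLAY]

                ┏━━━━━━━━━━━━━━━━━━━━┓                
                ┃ MapNaviga┏━━━━━━━━━━━━━━━━━━━━━━━━━━
                ┠──────────┃ DataTable                
                ┃........═.┠──────────────────────────
                ┃........═.┃ID  │Name        │Amount  
                ┃........═.┃────┼────────────┼────────
                ┃........═.┃1000│Alice Jones │$3564.97
                ┃........═.┃1001│Eve Jones   │$886.77 
                ┃........═.┃1002│Grace Brown │$2901.29
                ┃~.......═.┃1003│Eve Wilson  │$1325.02
                ┃~.......═.┃1004│Carol Taylor│$4511.94
                ┃.~......═.┃1005│Dave Jones  │$4165.02
                ┃~.......═.┃1006│Eve Davis   │$3427.48
                ┃.~......═.┗━━━━━━━━━━━━━━━━━━━━━━━━━━


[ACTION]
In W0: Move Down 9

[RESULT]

                ┏━━━━━━━━━━━━━━━━━━━━┓                
                ┃ MapNaviga┏━━━━━━━━━━━━━━━━━━━━━━━━━━
                ┠──────────┃ DataTable                
                ┃~.......═.┠──────────────────────────
                ┃.~......═.┃ID  │Name        │Amount  
                ┃..........┃────┼────────────┼────────
                ┃..........┃1000│Alice Jones │$3564.97
                ┃..........┃1001│Eve Jones   │$886.77 
                ┃..........┃1002│Grace Brown │$2901.29
                ┃..........┃1003│Eve Wilson  │$1325.02
                ┃..........┃1004│Carol Taylor│$4511.94
                ┃          ┃1005│Dave Jones  │$4165.02
                ┃          ┃1006│Eve Davis   │$3427.48
                ┃          ┗━━━━━━━━━━━━━━━━━━━━━━━━━━


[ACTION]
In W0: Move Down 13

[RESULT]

                ┏━━━━━━━━━━━━━━━━━━━━┓                
                ┃ MapNaviga┏━━━━━━━━━━━━━━━━━━━━━━━━━━
                ┠──────────┃ DataTable                
                ┃.~......═.┠──────────────────────────
                ┃..........┃ID  │Name        │Amount  
                ┃..........┃────┼────────────┼────────
                ┃..........┃1000│Alice Jones │$3564.97
                ┃..........┃1001│Eve Jones   │$886.77 
                ┃..........┃1002│Grace Brown │$2901.29
                ┃..........┃1003│Eve Wilson  │$1325.02
                ┃          ┃1004│Carol Taylor│$4511.94
                ┃          ┃1005│Dave Jones  │$4165.02
                ┃          ┃1006│Eve Davis   │$3427.48
                ┃          ┗━━━━━━━━━━━━━━━━━━━━━━━━━━


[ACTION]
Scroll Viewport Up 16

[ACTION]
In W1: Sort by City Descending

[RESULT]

                ┏━━━━━━━━━━━━━━━━━━━━┓                
                ┃ MapNaviga┏━━━━━━━━━━━━━━━━━━━━━━━━━━
                ┠──────────┃ DataTable                
                ┃.~......═.┠──────────────────────────
                ┃..........┃ID  │Name        │Amount  
                ┃..........┃────┼────────────┼────────
                ┃..........┃1007│Bob Smith   │$3542.84
                ┃..........┃1001│Eve Jones   │$886.77 
                ┃..........┃1002│Grace Brown │$2901.29
                ┃..........┃1004│Carol Taylor│$4511.94
                ┃          ┃1005│Dave Jones  │$4165.02
                ┃          ┃1006│Eve Davis   │$3427.48
                ┃          ┃1008│Grace Smith │$3335.31
                ┃          ┗━━━━━━━━━━━━━━━━━━━━━━━━━━


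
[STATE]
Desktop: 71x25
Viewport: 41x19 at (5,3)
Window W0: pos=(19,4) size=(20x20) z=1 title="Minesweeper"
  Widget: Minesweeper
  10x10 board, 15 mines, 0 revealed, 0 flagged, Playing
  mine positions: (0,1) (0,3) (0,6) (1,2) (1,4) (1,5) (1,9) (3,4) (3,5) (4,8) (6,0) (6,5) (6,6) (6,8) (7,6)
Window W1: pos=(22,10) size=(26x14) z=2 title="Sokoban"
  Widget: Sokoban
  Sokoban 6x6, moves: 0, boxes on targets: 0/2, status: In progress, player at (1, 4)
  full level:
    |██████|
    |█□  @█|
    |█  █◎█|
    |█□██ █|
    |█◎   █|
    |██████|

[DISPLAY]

                                         
              ┏━━━━━━━━━━━━━━━━━━┓       
              ┃ Minesweeper      ┃       
              ┠──────────────────┨       
              ┃■■■■■■■■■■        ┃       
              ┃■■■■■■■■■■        ┃       
              ┃■■■■■■■■■■        ┃       
              ┃■■┏━━━━━━━━━━━━━━━━━━━━━━━
              ┃■■┃ Sokoban               
              ┃■■┠───────────────────────
              ┃■■┃██████                 
              ┃■■┃█□  @█                 
              ┃■■┃█  █◎█                 
              ┃■■┃█□██ █                 
              ┃  ┃█◎   █                 
              ┃  ┃██████                 
              ┃  ┃Moves: 0  0/2          
              ┃  ┃                       
              ┃  ┃                       


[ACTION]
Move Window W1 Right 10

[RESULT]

                                         
              ┏━━━━━━━━━━━━━━━━━━┓       
              ┃ Minesweeper      ┃       
              ┠──────────────────┨       
              ┃■■■■■■■■■■        ┃       
              ┃■■■■■■■■■■        ┃       
              ┃■■■■■■■■■■        ┃       
              ┃■■■■■■■■■■  ┏━━━━━━━━━━━━━
              ┃■■■■■■■■■■  ┃ Sokoban     
              ┃■■■■■■■■■■  ┠─────────────
              ┃■■■■■■■■■■  ┃██████       
              ┃■■■■■■■■■■  ┃█□  @█       
              ┃■■■■■■■■■■  ┃█  █◎█       
              ┃■■■■■■■■■■  ┃█□██ █       
              ┃            ┃█◎   █       
              ┃            ┃██████       
              ┃            ┃Moves: 0  0/2
              ┃            ┃             
              ┃            ┃             


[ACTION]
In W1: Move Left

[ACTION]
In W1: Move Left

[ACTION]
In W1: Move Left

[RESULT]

                                         
              ┏━━━━━━━━━━━━━━━━━━┓       
              ┃ Minesweeper      ┃       
              ┠──────────────────┨       
              ┃■■■■■■■■■■        ┃       
              ┃■■■■■■■■■■        ┃       
              ┃■■■■■■■■■■        ┃       
              ┃■■■■■■■■■■  ┏━━━━━━━━━━━━━
              ┃■■■■■■■■■■  ┃ Sokoban     
              ┃■■■■■■■■■■  ┠─────────────
              ┃■■■■■■■■■■  ┃██████       
              ┃■■■■■■■■■■  ┃█□@  █       
              ┃■■■■■■■■■■  ┃█  █◎█       
              ┃■■■■■■■■■■  ┃█□██ █       
              ┃            ┃█◎   █       
              ┃            ┃██████       
              ┃            ┃Moves: 2  0/2
              ┃            ┃             
              ┃            ┃             


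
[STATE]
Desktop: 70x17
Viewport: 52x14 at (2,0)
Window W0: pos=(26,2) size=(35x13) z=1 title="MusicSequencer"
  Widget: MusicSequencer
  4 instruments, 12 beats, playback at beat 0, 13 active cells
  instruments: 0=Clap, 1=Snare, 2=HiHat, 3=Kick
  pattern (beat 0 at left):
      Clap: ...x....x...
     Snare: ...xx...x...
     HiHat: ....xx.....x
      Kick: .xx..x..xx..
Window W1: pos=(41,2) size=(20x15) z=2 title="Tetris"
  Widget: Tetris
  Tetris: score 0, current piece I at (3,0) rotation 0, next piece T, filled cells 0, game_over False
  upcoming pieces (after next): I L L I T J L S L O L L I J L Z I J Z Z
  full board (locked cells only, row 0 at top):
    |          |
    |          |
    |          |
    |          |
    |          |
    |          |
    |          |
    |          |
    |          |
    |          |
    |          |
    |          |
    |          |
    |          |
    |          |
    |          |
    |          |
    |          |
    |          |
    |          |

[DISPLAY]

                                                    
                                                    
                        ┏━━━━━━━━━━━━━━┏━━━━━━━━━━━━
                        ┃ MusicSequence┃ Tetris     
                        ┠──────────────┠────────────
                        ┃      ▼1234567┃            
                        ┃  Clap···█····┃            
                        ┃ Snare···██···┃            
                        ┃ HiHat····██··┃            
                        ┃  Kick·██··█··┃            
                        ┃              ┃            
                        ┃              ┃            
                        ┃              ┃            
                        ┃              ┃            


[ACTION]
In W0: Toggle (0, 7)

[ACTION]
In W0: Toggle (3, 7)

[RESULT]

                                                    
                                                    
                        ┏━━━━━━━━━━━━━━┏━━━━━━━━━━━━
                        ┃ MusicSequence┃ Tetris     
                        ┠──────────────┠────────────
                        ┃      ▼1234567┃            
                        ┃  Clap···█···█┃            
                        ┃ Snare···██···┃            
                        ┃ HiHat····██··┃            
                        ┃  Kick·██··█·█┃            
                        ┃              ┃            
                        ┃              ┃            
                        ┃              ┃            
                        ┃              ┃            


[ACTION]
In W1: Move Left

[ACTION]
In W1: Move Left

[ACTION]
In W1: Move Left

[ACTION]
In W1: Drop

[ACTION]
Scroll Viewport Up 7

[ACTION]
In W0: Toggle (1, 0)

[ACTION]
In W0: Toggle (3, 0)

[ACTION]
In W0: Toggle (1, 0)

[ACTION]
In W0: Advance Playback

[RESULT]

                                                    
                                                    
                        ┏━━━━━━━━━━━━━━┏━━━━━━━━━━━━
                        ┃ MusicSequence┃ Tetris     
                        ┠──────────────┠────────────
                        ┃      0▼234567┃            
                        ┃  Clap···█···█┃            
                        ┃ Snare···██···┃            
                        ┃ HiHat····██··┃            
                        ┃  Kick███··█·█┃            
                        ┃              ┃            
                        ┃              ┃            
                        ┃              ┃            
                        ┃              ┃            


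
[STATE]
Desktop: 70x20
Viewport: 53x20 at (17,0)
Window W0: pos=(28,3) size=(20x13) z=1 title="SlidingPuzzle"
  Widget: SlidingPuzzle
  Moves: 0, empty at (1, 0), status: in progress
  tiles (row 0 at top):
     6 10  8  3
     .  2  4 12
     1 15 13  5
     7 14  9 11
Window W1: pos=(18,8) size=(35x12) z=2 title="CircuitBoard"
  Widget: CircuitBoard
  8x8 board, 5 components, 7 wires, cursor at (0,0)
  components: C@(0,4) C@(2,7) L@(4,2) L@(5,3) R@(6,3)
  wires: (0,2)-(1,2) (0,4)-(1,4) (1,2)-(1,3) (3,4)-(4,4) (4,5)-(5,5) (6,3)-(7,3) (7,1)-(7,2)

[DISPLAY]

                                                     
                                                     
                                                     
           ┏━━━━━━━━━━━━━━━━━━┓                      
           ┃ SlidingPuzzle    ┃                      
           ┠──────────────────┨                      
           ┃┌────┬────┬────┬──┃                      
           ┃│  6 │ 10 │  8 │  ┃                      
 ┏━━━━━━━━━━━━━━━━━━━━━━━━━━━━━━━━━┓                 
 ┃ CircuitBoard                    ┃                 
 ┠─────────────────────────────────┨                 
 ┃   0 1 2 3 4 5 6 7               ┃                 
 ┃0  [.]      ·       C            ┃                 
 ┃            │       │            ┃                 
 ┃1           · ─ ·   ·            ┃                 
 ┃                                 ┃                 
 ┃2                               C┃                 
 ┃                                 ┃                 
 ┃3                   ·            ┃                 
 ┗━━━━━━━━━━━━━━━━━━━━━━━━━━━━━━━━━┛                 


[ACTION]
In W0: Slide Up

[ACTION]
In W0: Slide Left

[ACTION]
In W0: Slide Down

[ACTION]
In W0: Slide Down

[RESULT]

                                                     
                                                     
                                                     
           ┏━━━━━━━━━━━━━━━━━━┓                      
           ┃ SlidingPuzzle    ┃                      
           ┠──────────────────┨                      
           ┃┌────┬────┬────┬──┃                      
           ┃│  6 │    │  8 │  ┃                      
 ┏━━━━━━━━━━━━━━━━━━━━━━━━━━━━━━━━━┓                 
 ┃ CircuitBoard                    ┃                 
 ┠─────────────────────────────────┨                 
 ┃   0 1 2 3 4 5 6 7               ┃                 
 ┃0  [.]      ·       C            ┃                 
 ┃            │       │            ┃                 
 ┃1           · ─ ·   ·            ┃                 
 ┃                                 ┃                 
 ┃2                               C┃                 
 ┃                                 ┃                 
 ┃3                   ·            ┃                 
 ┗━━━━━━━━━━━━━━━━━━━━━━━━━━━━━━━━━┛                 


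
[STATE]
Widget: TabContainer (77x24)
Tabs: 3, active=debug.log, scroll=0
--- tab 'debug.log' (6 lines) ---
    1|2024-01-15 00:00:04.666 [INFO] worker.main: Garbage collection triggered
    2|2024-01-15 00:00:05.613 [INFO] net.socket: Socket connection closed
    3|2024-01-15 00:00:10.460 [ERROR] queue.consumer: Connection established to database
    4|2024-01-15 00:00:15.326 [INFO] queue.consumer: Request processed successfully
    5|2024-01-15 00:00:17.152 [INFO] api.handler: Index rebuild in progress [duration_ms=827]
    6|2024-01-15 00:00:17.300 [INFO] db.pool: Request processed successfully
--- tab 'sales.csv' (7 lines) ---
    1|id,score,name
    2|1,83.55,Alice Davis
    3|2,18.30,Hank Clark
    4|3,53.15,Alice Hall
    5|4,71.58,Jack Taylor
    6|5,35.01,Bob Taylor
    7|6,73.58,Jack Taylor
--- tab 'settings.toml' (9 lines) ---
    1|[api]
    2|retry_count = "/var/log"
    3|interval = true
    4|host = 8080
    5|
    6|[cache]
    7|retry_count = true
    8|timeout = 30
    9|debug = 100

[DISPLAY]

[debug.log]│ sales.csv │ settings.toml                                       
─────────────────────────────────────────────────────────────────────────────
2024-01-15 00:00:04.666 [INFO] worker.main: Garbage collection triggered     
2024-01-15 00:00:05.613 [INFO] net.socket: Socket connection closed          
2024-01-15 00:00:10.460 [ERROR] queue.consumer: Connection established to dat
2024-01-15 00:00:15.326 [INFO] queue.consumer: Request processed successfully
2024-01-15 00:00:17.152 [INFO] api.handler: Index rebuild in progress [durati
2024-01-15 00:00:17.300 [INFO] db.pool: Request processed successfully       
                                                                             
                                                                             
                                                                             
                                                                             
                                                                             
                                                                             
                                                                             
                                                                             
                                                                             
                                                                             
                                                                             
                                                                             
                                                                             
                                                                             
                                                                             
                                                                             


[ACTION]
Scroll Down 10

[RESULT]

[debug.log]│ sales.csv │ settings.toml                                       
─────────────────────────────────────────────────────────────────────────────
2024-01-15 00:00:17.300 [INFO] db.pool: Request processed successfully       
                                                                             
                                                                             
                                                                             
                                                                             
                                                                             
                                                                             
                                                                             
                                                                             
                                                                             
                                                                             
                                                                             
                                                                             
                                                                             
                                                                             
                                                                             
                                                                             
                                                                             
                                                                             
                                                                             
                                                                             
                                                                             


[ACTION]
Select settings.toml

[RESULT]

 debug.log │ sales.csv │[settings.toml]                                      
─────────────────────────────────────────────────────────────────────────────
[api]                                                                        
retry_count = "/var/log"                                                     
interval = true                                                              
host = 8080                                                                  
                                                                             
[cache]                                                                      
retry_count = true                                                           
timeout = 30                                                                 
debug = 100                                                                  
                                                                             
                                                                             
                                                                             
                                                                             
                                                                             
                                                                             
                                                                             
                                                                             
                                                                             
                                                                             
                                                                             
                                                                             
                                                                             


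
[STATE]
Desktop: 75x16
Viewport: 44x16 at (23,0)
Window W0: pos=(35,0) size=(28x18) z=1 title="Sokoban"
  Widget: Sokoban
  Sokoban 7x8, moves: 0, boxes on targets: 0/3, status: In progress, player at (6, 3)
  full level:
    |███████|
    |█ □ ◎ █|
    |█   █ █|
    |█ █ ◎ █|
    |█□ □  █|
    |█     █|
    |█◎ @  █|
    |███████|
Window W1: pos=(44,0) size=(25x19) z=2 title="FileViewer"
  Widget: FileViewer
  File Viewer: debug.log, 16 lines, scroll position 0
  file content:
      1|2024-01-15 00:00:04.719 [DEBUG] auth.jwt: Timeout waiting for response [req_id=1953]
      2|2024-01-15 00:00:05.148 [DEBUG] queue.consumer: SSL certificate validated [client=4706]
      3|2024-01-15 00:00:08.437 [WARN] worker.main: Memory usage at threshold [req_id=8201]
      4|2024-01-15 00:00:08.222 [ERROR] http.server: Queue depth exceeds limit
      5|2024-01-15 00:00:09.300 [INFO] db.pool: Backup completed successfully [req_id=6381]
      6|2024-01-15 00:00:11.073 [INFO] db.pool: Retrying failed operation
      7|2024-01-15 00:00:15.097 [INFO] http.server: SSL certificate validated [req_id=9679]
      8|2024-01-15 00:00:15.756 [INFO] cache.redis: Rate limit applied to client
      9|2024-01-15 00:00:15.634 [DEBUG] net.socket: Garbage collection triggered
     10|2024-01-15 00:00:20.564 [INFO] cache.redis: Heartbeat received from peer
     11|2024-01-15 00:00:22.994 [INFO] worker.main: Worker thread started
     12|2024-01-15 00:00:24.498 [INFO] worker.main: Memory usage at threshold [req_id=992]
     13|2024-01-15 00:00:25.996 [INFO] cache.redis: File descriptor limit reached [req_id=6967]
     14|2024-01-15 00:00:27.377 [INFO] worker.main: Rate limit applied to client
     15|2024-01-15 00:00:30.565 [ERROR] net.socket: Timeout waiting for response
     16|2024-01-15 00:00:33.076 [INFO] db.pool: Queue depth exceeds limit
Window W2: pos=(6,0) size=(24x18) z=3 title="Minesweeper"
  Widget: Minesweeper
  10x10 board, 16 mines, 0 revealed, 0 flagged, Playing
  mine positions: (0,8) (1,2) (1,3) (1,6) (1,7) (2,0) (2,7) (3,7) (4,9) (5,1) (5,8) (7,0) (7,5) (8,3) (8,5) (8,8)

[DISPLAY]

━━━━━━┓     ┏━━━━━━━━┏━━━━━━━━━━━━━━━━━━━━━━
      ┃     ┃ Sokoban┃ FileViewer           
──────┨     ┠────────┠──────────────────────
      ┃     ┃███████ ┃2024-01-15 00:00:04.71
      ┃     ┃█ □ ◎ █ ┃2024-01-15 00:00:05.14
      ┃     ┃█   █ █ ┃2024-01-15 00:00:08.43
      ┃     ┃█ █ ◎ █ ┃2024-01-15 00:00:08.22
      ┃     ┃█□ □  █ ┃2024-01-15 00:00:09.30
      ┃     ┃█     █ ┃2024-01-15 00:00:11.07
      ┃     ┃█◎ @  █ ┃2024-01-15 00:00:15.09
      ┃     ┃███████ ┃2024-01-15 00:00:15.75
      ┃     ┃Moves: 0┃2024-01-15 00:00:15.63
      ┃     ┃        ┃2024-01-15 00:00:20.56
      ┃     ┃        ┃2024-01-15 00:00:22.99
      ┃     ┃        ┃2024-01-15 00:00:24.49
      ┃     ┃        ┃2024-01-15 00:00:25.99


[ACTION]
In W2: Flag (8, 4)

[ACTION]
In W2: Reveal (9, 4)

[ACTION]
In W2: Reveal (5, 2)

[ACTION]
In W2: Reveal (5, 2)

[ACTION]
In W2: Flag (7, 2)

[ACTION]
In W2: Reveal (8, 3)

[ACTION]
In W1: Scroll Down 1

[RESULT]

━━━━━━┓     ┏━━━━━━━━┏━━━━━━━━━━━━━━━━━━━━━━
      ┃     ┃ Sokoban┃ FileViewer           
──────┨     ┠────────┠──────────────────────
      ┃     ┃███████ ┃2024-01-15 00:00:05.14
      ┃     ┃█ □ ◎ █ ┃2024-01-15 00:00:08.43
      ┃     ┃█   █ █ ┃2024-01-15 00:00:08.22
      ┃     ┃█ █ ◎ █ ┃2024-01-15 00:00:09.30
      ┃     ┃█□ □  █ ┃2024-01-15 00:00:11.07
      ┃     ┃█     █ ┃2024-01-15 00:00:15.09
      ┃     ┃█◎ @  █ ┃2024-01-15 00:00:15.75
      ┃     ┃███████ ┃2024-01-15 00:00:15.63
      ┃     ┃Moves: 0┃2024-01-15 00:00:20.56
      ┃     ┃        ┃2024-01-15 00:00:22.99
      ┃     ┃        ┃2024-01-15 00:00:24.49
      ┃     ┃        ┃2024-01-15 00:00:25.99
      ┃     ┃        ┃2024-01-15 00:00:27.37
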